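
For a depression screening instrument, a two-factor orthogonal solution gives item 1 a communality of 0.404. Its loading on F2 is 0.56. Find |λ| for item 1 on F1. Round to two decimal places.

Under orthogonal rotation h² = Σλ², so λ_F1² = h² − (0.3136) = 0.404 − 0.3136 = 0.0904.
|λ| = √0.0904 = 0.3007.

0.30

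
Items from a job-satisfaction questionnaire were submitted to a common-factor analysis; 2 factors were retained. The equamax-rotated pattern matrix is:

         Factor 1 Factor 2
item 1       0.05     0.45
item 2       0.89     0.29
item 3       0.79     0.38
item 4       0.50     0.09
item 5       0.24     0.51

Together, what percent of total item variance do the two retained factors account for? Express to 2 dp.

48.51%

SS loadings by factor: 1.7263, 0.6992; total = 2.4255.
Total variance with 5 standardized items is 5, so the solution explains 2.4255/5 = 0.4851 = 48.51%.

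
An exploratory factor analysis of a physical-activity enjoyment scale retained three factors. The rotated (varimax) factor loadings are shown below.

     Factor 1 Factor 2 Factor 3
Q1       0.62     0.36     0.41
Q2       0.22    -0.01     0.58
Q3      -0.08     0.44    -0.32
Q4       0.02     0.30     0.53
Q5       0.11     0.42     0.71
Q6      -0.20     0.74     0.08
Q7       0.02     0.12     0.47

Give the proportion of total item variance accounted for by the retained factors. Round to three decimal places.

SS loadings by factor: 0.4921, 1.1517, 1.6192; total = 3.2630.
Total variance with 7 standardized items is 7, so the solution explains 3.2630/7 = 0.4661.

0.466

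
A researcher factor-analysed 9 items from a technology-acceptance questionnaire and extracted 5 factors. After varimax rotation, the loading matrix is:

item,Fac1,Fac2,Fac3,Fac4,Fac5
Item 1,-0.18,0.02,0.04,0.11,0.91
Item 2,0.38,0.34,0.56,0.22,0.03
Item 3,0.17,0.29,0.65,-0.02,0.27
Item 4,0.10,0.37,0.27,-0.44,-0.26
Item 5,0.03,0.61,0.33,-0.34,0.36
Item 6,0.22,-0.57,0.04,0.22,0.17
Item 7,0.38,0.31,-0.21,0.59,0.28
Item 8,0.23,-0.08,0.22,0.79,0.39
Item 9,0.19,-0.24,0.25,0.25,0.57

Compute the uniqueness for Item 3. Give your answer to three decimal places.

0.391

h² = 0.17² + 0.29² + 0.65² + (-0.02)² + 0.27² = 0.0289 + 0.0841 + 0.4225 + 0.0004 + 0.0729 = 0.6088
Uniqueness u² = 1 − h² = 1 − 0.6088 = 0.3912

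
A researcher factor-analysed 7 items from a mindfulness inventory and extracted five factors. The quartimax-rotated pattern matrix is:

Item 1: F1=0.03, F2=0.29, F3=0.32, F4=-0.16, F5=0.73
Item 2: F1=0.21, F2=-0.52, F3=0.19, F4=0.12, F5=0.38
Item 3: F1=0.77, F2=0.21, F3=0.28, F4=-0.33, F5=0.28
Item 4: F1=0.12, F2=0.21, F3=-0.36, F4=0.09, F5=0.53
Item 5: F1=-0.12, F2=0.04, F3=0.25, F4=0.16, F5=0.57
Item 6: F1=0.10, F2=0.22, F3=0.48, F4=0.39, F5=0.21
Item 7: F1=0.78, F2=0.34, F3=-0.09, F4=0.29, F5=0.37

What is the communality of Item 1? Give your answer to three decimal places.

h² = 0.03² + 0.29² + 0.32² + (-0.16)² + 0.73² = 0.0009 + 0.0841 + 0.1024 + 0.0256 + 0.5329 = 0.7459

0.746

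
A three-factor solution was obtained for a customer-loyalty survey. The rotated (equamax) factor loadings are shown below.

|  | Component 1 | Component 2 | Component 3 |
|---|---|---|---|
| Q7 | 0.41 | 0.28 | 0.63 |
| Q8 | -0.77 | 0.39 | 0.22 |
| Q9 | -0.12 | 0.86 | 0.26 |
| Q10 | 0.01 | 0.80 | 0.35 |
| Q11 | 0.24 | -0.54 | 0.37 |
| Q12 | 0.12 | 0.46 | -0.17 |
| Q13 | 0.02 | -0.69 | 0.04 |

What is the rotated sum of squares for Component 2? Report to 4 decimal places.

SS loadings for Component 2 = 0.28² + 0.39² + 0.86² + 0.80² + (-0.54)² + 0.46² + (-0.69)² = 0.0784 + 0.1521 + 0.7396 + 0.6400 + 0.2916 + 0.2116 + 0.4761 = 2.5894

2.5894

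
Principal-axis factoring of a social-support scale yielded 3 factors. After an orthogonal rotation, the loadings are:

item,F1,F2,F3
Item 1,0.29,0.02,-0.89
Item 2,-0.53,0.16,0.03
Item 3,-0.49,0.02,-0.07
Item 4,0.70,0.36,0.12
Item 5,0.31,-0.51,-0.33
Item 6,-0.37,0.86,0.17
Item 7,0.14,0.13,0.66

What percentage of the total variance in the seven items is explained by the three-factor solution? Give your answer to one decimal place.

55.8%

SS loadings by factor: 1.3477, 1.1726, 1.3857; total = 3.9060.
Total variance with 7 standardized items is 7, so the solution explains 3.9060/7 = 0.5580 = 55.80%.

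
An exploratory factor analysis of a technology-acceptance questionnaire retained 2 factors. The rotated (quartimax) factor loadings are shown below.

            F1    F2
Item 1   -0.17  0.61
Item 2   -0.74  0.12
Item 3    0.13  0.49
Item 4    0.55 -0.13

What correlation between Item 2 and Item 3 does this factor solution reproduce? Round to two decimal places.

r̂ = Σ λ_i·λ_j across factors = (-0.74)(0.13) + (0.12)(0.49)
  = -0.0962 +0.0588 = -0.0374

-0.04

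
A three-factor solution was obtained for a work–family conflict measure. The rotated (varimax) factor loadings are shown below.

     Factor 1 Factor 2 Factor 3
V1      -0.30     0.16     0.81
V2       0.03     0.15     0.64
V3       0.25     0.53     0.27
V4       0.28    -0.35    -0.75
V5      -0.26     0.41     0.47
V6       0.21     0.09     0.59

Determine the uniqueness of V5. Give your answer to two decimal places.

0.54

h² = (-0.26)² + 0.41² + 0.47² = 0.0676 + 0.1681 + 0.2209 = 0.4566
Uniqueness u² = 1 − h² = 1 − 0.4566 = 0.5434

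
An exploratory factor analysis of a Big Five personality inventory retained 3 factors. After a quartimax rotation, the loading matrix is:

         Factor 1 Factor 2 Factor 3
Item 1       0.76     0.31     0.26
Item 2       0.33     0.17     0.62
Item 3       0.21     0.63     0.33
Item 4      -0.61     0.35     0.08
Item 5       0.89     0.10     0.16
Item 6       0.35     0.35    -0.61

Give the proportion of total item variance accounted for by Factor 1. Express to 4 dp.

SS loadings for Factor 1 = 0.76² + 0.33² + 0.21² + (-0.61)² + 0.89² + 0.35² = 2.0173
Proportion of variance = 2.0173 / 6 = 0.3362.

0.3362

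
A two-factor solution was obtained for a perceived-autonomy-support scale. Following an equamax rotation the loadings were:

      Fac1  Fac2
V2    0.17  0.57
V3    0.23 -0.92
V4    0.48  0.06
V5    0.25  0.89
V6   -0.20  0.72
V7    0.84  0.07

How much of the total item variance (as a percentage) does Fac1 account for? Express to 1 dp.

SS loadings for Fac1 = 0.17² + 0.23² + 0.48² + 0.25² + (-0.20)² + 0.84² = 1.1203
With 6 standardized items, total variance = 6. Proportion = 1.1203/6 = 0.1867 → 18.67%.

18.7%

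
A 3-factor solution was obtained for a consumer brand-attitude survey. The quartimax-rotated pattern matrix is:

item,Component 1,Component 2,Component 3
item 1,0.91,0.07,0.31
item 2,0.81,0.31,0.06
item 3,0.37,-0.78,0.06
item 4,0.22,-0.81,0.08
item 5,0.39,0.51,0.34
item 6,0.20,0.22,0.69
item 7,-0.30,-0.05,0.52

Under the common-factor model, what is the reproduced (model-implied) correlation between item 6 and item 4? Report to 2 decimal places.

r̂ = Σ λ_i·λ_j across factors = (0.20)(0.22) + (0.22)(-0.81) + (0.69)(0.08)
  = +0.0440 -0.1782 +0.0552 = -0.0790

-0.08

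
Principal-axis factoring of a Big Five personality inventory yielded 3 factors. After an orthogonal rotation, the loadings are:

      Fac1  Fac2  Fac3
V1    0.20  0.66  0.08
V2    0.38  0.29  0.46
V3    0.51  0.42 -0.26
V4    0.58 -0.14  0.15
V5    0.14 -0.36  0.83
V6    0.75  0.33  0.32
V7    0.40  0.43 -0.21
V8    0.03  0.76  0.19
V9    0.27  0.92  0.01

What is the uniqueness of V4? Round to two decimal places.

h² = 0.58² + (-0.14)² + 0.15² = 0.3364 + 0.0196 + 0.0225 = 0.3785
Uniqueness u² = 1 − h² = 1 − 0.3785 = 0.6215

0.62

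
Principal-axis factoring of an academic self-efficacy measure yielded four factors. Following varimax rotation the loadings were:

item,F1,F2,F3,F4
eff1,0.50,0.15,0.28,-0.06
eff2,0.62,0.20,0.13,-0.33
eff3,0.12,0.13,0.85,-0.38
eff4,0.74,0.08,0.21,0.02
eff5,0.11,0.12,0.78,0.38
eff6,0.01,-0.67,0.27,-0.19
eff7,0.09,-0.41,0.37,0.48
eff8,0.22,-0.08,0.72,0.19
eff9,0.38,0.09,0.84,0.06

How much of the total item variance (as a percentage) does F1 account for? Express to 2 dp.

SS loadings for F1 = 0.50² + 0.62² + 0.12² + 0.74² + 0.11² + 0.01² + 0.09² + 0.22² + 0.38² = 1.4095
With 9 standardized items, total variance = 9. Proportion = 1.4095/9 = 0.1566 → 15.66%.

15.66%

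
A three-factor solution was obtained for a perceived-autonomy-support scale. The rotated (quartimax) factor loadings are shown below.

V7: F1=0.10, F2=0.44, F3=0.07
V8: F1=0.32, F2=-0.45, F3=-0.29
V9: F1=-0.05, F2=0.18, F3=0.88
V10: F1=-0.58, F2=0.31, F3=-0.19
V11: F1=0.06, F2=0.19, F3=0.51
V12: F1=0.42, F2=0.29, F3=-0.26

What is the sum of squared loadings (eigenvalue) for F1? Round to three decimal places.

0.631

SS loadings for F1 = 0.10² + 0.32² + (-0.05)² + (-0.58)² + 0.06² + 0.42² = 0.0100 + 0.1024 + 0.0025 + 0.3364 + 0.0036 + 0.1764 = 0.6313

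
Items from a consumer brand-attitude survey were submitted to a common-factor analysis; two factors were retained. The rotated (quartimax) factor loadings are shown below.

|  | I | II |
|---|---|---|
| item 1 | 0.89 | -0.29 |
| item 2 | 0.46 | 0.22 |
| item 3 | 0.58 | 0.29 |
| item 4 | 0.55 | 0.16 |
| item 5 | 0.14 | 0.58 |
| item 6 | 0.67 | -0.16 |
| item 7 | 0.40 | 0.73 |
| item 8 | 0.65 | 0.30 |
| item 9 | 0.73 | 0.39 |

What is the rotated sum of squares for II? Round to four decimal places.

SS loadings for II = (-0.29)² + 0.22² + 0.29² + 0.16² + 0.58² + (-0.16)² + 0.73² + 0.30² + 0.39² = 0.0841 + 0.0484 + 0.0841 + 0.0256 + 0.3364 + 0.0256 + 0.5329 + 0.0900 + 0.1521 = 1.3792

1.3792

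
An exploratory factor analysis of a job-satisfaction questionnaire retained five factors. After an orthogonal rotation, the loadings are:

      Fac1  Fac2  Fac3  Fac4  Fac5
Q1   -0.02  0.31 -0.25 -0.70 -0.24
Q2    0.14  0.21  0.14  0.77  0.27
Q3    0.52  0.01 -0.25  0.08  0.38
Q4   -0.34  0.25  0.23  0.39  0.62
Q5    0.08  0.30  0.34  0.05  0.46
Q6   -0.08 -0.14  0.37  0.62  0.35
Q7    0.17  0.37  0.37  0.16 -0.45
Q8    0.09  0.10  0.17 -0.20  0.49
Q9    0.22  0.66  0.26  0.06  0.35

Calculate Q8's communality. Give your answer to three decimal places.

0.327

h² = 0.09² + 0.10² + 0.17² + (-0.20)² + 0.49² = 0.0081 + 0.0100 + 0.0289 + 0.0400 + 0.2401 = 0.3271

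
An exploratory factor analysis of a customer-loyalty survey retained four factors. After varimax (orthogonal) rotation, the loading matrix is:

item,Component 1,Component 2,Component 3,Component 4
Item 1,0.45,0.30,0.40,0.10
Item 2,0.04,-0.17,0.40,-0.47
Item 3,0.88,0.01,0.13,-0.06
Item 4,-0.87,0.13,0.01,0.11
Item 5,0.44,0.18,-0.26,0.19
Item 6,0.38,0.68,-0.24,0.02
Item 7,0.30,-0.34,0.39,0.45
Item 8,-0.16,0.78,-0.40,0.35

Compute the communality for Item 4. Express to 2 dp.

h² = (-0.87)² + 0.13² + 0.01² + 0.11² = 0.7569 + 0.0169 + 0.0001 + 0.0121 = 0.7860

0.79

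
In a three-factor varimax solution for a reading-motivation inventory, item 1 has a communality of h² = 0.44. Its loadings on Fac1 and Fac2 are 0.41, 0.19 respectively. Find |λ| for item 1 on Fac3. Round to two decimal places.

Under orthogonal rotation h² = Σλ², so λ_Fac3² = h² − (0.2042) = 0.44 − 0.2042 = 0.2358.
|λ| = √0.2358 = 0.4856.

0.49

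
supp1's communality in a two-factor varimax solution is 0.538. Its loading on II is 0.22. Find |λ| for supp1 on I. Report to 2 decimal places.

0.70

Under orthogonal rotation h² = Σλ², so λ_I² = h² − (0.0484) = 0.538 − 0.0484 = 0.4896.
|λ| = √0.4896 = 0.6997.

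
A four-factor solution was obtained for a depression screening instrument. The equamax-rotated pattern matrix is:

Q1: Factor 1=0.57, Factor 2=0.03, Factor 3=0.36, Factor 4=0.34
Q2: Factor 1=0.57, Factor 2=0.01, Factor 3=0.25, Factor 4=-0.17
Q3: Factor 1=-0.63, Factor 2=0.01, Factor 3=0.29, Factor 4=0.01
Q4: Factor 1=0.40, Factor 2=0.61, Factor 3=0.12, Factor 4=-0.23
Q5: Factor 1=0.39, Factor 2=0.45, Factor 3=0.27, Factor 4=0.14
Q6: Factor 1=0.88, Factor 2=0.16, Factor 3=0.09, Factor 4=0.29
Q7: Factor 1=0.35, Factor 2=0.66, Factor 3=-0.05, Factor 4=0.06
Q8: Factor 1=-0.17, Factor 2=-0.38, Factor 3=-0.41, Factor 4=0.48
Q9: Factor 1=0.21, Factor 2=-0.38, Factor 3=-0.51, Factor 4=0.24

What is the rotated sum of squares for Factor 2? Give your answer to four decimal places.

1.3257

SS loadings for Factor 2 = 0.03² + 0.01² + 0.01² + 0.61² + 0.45² + 0.16² + 0.66² + (-0.38)² + (-0.38)² = 0.0009 + 0.0001 + 0.0001 + 0.3721 + 0.2025 + 0.0256 + 0.4356 + 0.1444 + 0.1444 = 1.3257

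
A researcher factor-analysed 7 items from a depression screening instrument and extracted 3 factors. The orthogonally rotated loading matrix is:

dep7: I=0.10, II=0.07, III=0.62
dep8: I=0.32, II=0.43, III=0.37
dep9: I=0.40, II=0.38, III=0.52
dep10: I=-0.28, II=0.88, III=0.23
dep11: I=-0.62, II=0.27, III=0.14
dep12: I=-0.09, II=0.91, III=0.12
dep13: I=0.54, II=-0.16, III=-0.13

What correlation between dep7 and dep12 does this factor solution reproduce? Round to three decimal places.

0.129

r̂ = Σ λ_i·λ_j across factors = (0.10)(-0.09) + (0.07)(0.91) + (0.62)(0.12)
  = -0.0090 +0.0637 +0.0744 = 0.1291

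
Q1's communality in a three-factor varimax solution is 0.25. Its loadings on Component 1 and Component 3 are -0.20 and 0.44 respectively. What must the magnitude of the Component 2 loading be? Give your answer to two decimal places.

Under orthogonal rotation h² = Σλ², so λ_Component 2² = h² − (0.2336) = 0.25 − 0.2336 = 0.0164.
|λ| = √0.0164 = 0.1281.

0.13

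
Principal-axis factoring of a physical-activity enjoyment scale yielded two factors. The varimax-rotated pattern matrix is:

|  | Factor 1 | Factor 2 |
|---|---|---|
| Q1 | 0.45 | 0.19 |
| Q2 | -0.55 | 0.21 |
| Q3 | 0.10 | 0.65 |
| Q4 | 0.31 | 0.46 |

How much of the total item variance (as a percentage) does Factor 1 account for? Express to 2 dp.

15.28%

SS loadings for Factor 1 = 0.45² + (-0.55)² + 0.10² + 0.31² = 0.6111
With 4 standardized items, total variance = 4. Proportion = 0.6111/4 = 0.1528 → 15.28%.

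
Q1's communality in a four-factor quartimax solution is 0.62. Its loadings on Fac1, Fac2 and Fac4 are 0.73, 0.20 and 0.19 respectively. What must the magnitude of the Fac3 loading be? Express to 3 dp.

Under orthogonal rotation h² = Σλ², so λ_Fac3² = h² − (0.6090) = 0.62 − 0.6090 = 0.0110.
|λ| = √0.0110 = 0.1049.

0.105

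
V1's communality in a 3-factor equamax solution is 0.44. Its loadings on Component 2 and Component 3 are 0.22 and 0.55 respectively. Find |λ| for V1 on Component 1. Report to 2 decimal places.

0.30

Under orthogonal rotation h² = Σλ², so λ_Component 1² = h² − (0.3509) = 0.44 − 0.3509 = 0.0891.
|λ| = √0.0891 = 0.2985.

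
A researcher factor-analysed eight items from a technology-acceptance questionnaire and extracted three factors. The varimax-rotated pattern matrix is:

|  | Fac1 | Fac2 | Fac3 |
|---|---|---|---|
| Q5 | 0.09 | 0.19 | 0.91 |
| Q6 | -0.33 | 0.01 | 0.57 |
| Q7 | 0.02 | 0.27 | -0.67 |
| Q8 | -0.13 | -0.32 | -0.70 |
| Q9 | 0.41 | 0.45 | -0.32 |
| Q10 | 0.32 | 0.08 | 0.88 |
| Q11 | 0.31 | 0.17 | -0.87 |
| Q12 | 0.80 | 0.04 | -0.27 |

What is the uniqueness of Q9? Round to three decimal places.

h² = 0.41² + 0.45² + (-0.32)² = 0.1681 + 0.2025 + 0.1024 = 0.4730
Uniqueness u² = 1 − h² = 1 − 0.4730 = 0.5270

0.527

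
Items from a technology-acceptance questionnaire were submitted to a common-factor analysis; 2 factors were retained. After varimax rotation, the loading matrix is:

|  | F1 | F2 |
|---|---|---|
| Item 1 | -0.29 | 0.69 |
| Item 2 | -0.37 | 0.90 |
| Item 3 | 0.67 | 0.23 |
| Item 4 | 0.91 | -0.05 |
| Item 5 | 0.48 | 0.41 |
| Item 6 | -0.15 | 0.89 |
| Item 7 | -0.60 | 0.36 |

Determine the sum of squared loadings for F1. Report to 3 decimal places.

2.111

SS loadings for F1 = (-0.29)² + (-0.37)² + 0.67² + 0.91² + 0.48² + (-0.15)² + (-0.60)² = 0.0841 + 0.1369 + 0.4489 + 0.8281 + 0.2304 + 0.0225 + 0.3600 = 2.1109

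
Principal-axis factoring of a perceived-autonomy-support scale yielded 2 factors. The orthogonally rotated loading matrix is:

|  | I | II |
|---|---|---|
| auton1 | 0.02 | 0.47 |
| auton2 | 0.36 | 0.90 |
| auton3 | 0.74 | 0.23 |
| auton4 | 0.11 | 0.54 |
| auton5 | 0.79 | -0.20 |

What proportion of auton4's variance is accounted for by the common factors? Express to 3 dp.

0.304

h² = 0.11² + 0.54² = 0.0121 + 0.2916 = 0.3037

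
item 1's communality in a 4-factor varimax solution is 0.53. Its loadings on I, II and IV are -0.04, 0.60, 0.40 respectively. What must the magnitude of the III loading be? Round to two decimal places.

Under orthogonal rotation h² = Σλ², so λ_III² = h² − (0.5216) = 0.53 − 0.5216 = 0.0084.
|λ| = √0.0084 = 0.0917.

0.09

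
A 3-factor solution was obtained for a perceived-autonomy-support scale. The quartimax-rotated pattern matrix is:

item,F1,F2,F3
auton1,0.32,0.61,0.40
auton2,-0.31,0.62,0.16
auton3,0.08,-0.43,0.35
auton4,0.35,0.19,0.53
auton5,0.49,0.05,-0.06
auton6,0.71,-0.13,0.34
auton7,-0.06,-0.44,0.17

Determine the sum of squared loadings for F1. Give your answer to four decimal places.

1.0752

SS loadings for F1 = 0.32² + (-0.31)² + 0.08² + 0.35² + 0.49² + 0.71² + (-0.06)² = 0.1024 + 0.0961 + 0.0064 + 0.1225 + 0.2401 + 0.5041 + 0.0036 = 1.0752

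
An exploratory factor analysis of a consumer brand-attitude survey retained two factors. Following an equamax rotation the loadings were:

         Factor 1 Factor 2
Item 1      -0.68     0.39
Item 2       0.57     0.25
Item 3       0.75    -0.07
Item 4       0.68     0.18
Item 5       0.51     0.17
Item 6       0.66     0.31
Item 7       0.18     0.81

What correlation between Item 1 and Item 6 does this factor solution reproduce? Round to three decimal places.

-0.328

r̂ = Σ λ_i·λ_j across factors = (-0.68)(0.66) + (0.39)(0.31)
  = -0.4488 +0.1209 = -0.3279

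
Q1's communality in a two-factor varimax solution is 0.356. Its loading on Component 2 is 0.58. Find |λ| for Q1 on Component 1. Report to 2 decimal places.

0.14

Under orthogonal rotation h² = Σλ², so λ_Component 1² = h² − (0.3364) = 0.356 − 0.3364 = 0.0196.
|λ| = √0.0196 = 0.1400.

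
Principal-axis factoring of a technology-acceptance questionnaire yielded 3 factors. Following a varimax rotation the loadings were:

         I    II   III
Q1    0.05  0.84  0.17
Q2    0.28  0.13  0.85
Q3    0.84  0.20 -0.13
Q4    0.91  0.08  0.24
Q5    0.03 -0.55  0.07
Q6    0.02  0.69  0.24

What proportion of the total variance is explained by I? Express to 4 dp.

SS loadings for I = 0.05² + 0.28² + 0.84² + 0.91² + 0.03² + 0.02² = 1.6159
Proportion of variance = 1.6159 / 6 = 0.2693.

0.2693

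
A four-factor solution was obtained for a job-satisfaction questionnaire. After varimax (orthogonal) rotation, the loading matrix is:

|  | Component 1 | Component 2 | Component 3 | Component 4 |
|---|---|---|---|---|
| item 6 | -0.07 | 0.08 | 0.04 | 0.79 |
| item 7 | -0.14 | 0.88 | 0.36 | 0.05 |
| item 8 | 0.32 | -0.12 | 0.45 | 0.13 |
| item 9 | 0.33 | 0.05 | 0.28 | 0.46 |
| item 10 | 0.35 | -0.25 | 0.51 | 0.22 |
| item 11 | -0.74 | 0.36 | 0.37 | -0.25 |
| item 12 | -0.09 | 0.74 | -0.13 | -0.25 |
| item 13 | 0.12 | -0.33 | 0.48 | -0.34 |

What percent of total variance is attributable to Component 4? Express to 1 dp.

SS loadings for Component 4 = 0.79² + 0.05² + 0.13² + 0.46² + 0.22² + (-0.25)² + (-0.25)² + (-0.34)² = 1.1441
With 8 standardized items, total variance = 8. Proportion = 1.1441/8 = 0.1430 → 14.30%.

14.3%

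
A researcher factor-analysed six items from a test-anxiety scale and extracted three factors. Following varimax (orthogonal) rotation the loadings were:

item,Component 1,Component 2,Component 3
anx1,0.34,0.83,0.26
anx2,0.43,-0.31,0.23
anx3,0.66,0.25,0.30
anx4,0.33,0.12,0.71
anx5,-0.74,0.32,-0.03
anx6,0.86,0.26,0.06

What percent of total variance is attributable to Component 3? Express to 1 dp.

12.0%

SS loadings for Component 3 = 0.26² + 0.23² + 0.30² + 0.71² + (-0.03)² + 0.06² = 0.7191
With 6 standardized items, total variance = 6. Proportion = 0.7191/6 = 0.1198 → 11.98%.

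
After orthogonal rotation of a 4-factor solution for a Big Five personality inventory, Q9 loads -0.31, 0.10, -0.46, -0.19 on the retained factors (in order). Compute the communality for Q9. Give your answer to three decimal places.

0.354

h² = (-0.31)² + 0.10² + (-0.46)² + (-0.19)² = 0.0961 + 0.0100 + 0.2116 + 0.0361 = 0.3538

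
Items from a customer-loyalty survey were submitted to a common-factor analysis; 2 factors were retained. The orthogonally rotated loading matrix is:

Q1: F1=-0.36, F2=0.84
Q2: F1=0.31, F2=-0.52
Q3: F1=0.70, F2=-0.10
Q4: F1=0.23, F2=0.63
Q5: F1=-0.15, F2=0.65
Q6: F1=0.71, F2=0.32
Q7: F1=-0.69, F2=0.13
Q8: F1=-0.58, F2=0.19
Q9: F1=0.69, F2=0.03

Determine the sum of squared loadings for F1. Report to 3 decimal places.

SS loadings for F1 = (-0.36)² + 0.31² + 0.70² + 0.23² + (-0.15)² + 0.71² + (-0.69)² + (-0.58)² + 0.69² = 0.1296 + 0.0961 + 0.4900 + 0.0529 + 0.0225 + 0.5041 + 0.4761 + 0.3364 + 0.4761 = 2.5838

2.584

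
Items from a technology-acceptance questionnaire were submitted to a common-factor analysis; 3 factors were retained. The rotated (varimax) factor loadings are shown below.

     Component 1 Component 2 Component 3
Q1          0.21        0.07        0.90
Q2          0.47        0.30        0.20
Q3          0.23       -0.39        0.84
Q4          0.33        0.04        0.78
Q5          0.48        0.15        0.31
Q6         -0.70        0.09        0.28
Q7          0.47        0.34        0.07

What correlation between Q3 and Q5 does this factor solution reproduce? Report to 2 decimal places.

r̂ = Σ λ_i·λ_j across factors = (0.23)(0.48) + (-0.39)(0.15) + (0.84)(0.31)
  = +0.1104 -0.0585 +0.2604 = 0.3123

0.31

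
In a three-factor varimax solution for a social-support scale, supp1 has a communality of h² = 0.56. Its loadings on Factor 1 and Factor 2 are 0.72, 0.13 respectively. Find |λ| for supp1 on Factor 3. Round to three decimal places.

0.157

Under orthogonal rotation h² = Σλ², so λ_Factor 3² = h² − (0.5353) = 0.56 − 0.5353 = 0.0247.
|λ| = √0.0247 = 0.1572.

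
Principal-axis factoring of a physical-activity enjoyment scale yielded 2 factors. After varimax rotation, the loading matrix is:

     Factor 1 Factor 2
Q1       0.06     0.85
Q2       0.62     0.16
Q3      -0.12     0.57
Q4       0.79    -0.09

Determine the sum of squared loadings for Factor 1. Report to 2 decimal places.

SS loadings for Factor 1 = 0.06² + 0.62² + (-0.12)² + 0.79² = 0.0036 + 0.3844 + 0.0144 + 0.6241 = 1.0265

1.03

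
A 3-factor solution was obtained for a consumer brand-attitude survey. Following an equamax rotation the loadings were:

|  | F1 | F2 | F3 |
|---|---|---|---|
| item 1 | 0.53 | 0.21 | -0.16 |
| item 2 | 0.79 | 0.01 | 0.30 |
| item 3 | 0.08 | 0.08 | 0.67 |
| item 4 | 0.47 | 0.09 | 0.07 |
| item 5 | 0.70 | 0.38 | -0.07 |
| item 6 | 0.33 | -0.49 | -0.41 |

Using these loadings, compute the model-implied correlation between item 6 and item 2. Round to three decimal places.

r̂ = Σ λ_i·λ_j across factors = (0.33)(0.79) + (-0.49)(0.01) + (-0.41)(0.30)
  = +0.2607 -0.0049 -0.1230 = 0.1328

0.133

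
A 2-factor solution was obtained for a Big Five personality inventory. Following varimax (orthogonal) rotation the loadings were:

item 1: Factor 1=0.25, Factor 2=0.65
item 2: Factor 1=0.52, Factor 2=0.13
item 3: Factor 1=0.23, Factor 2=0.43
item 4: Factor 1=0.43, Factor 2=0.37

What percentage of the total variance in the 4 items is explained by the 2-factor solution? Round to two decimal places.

33.30%

SS loadings by factor: 0.5707, 0.7612; total = 1.3319.
Total variance with 4 standardized items is 4, so the solution explains 1.3319/4 = 0.3330 = 33.30%.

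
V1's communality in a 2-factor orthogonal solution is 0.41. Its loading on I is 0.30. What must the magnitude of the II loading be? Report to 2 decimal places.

0.57

Under orthogonal rotation h² = Σλ², so λ_II² = h² − (0.0900) = 0.41 − 0.0900 = 0.3200.
|λ| = √0.3200 = 0.5657.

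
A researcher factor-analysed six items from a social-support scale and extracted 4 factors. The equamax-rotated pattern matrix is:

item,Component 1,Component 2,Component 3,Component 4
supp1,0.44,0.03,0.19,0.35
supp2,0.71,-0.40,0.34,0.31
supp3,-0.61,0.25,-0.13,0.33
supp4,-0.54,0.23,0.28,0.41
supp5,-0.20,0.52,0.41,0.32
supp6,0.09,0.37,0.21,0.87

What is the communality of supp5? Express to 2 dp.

0.58

h² = (-0.20)² + 0.52² + 0.41² + 0.32² = 0.0400 + 0.2704 + 0.1681 + 0.1024 = 0.5809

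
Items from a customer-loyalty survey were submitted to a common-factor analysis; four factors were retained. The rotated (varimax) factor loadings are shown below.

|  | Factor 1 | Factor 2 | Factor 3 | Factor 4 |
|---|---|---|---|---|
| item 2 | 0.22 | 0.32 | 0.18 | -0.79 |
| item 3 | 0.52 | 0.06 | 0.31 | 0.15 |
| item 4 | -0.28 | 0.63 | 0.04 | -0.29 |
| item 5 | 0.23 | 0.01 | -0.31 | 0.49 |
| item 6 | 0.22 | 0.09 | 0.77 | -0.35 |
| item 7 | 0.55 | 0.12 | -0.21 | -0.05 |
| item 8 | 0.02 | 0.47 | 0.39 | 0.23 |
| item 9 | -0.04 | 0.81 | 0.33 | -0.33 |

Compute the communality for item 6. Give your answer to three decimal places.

0.772

h² = 0.22² + 0.09² + 0.77² + (-0.35)² = 0.0484 + 0.0081 + 0.5929 + 0.1225 = 0.7719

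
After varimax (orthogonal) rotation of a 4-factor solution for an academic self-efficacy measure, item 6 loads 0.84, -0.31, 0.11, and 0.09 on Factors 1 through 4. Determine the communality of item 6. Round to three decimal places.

0.822

h² = 0.84² + (-0.31)² + 0.11² + 0.09² = 0.7056 + 0.0961 + 0.0121 + 0.0081 = 0.8219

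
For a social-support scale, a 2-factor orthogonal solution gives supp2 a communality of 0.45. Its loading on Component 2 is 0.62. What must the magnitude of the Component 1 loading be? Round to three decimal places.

0.256

Under orthogonal rotation h² = Σλ², so λ_Component 1² = h² − (0.3844) = 0.45 − 0.3844 = 0.0656.
|λ| = √0.0656 = 0.2561.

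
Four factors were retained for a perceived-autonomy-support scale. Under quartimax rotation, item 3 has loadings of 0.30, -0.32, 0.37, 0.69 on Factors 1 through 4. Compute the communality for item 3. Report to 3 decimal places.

0.805

h² = 0.30² + (-0.32)² + 0.37² + 0.69² = 0.0900 + 0.1024 + 0.1369 + 0.4761 = 0.8054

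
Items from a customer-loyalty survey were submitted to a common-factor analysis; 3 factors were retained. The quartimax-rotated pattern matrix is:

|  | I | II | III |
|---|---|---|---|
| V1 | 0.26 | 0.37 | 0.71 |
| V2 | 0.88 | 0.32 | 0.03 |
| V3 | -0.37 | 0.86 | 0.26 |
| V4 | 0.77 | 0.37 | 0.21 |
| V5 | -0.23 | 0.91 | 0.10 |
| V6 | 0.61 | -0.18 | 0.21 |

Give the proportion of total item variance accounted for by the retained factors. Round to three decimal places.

Communalities: 0.7086, 0.8777, 0.9441, 0.7739, 0.8910, 0.4486; Σh² = 4.6439.
Total variance with 6 standardized items is 6, so the solution explains 4.6439/6 = 0.7740.

0.774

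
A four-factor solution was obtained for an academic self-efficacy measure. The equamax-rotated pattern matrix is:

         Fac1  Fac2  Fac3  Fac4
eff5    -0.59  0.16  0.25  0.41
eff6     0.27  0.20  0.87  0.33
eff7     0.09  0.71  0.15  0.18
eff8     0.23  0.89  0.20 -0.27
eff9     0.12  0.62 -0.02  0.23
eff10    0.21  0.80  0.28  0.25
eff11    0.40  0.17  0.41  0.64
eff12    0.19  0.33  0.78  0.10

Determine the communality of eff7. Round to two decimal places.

0.57

h² = 0.09² + 0.71² + 0.15² + 0.18² = 0.0081 + 0.5041 + 0.0225 + 0.0324 = 0.5671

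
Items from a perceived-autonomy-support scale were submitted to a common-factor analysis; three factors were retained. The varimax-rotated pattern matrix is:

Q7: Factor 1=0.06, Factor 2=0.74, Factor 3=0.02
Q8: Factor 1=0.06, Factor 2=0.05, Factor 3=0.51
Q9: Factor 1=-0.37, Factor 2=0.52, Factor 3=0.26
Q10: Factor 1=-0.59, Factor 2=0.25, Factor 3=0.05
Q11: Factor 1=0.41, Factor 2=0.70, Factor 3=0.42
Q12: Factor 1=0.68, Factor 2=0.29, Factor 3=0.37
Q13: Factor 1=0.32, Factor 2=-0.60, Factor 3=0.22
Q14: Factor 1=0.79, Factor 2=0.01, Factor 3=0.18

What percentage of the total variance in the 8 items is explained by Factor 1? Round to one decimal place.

SS loadings for Factor 1 = 0.06² + 0.06² + (-0.37)² + (-0.59)² + 0.41² + 0.68² + 0.32² + 0.79² = 1.8492
With 8 standardized items, total variance = 8. Proportion = 1.8492/8 = 0.2312 → 23.12%.

23.1%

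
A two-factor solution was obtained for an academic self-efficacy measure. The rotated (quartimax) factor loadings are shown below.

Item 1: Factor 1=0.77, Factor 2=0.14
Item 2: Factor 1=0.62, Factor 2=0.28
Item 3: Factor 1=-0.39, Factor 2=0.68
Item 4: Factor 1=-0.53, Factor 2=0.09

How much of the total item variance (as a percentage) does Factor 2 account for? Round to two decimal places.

14.21%

SS loadings for Factor 2 = 0.14² + 0.28² + 0.68² + 0.09² = 0.5685
With 4 standardized items, total variance = 4. Proportion = 0.5685/4 = 0.1421 → 14.21%.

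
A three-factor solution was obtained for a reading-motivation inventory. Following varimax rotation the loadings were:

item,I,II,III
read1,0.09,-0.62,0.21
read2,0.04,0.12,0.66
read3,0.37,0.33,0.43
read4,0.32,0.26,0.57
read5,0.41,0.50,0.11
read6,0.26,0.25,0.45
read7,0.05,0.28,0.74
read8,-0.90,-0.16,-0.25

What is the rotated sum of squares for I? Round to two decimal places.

1.30

SS loadings for I = 0.09² + 0.04² + 0.37² + 0.32² + 0.41² + 0.26² + 0.05² + (-0.90)² = 0.0081 + 0.0016 + 0.1369 + 0.1024 + 0.1681 + 0.0676 + 0.0025 + 0.8100 = 1.2972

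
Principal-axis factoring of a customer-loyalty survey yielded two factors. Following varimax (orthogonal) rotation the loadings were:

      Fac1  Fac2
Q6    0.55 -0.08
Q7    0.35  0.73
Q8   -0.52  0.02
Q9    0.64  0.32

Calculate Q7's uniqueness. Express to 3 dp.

0.345

h² = 0.35² + 0.73² = 0.1225 + 0.5329 = 0.6554
Uniqueness u² = 1 − h² = 1 − 0.6554 = 0.3446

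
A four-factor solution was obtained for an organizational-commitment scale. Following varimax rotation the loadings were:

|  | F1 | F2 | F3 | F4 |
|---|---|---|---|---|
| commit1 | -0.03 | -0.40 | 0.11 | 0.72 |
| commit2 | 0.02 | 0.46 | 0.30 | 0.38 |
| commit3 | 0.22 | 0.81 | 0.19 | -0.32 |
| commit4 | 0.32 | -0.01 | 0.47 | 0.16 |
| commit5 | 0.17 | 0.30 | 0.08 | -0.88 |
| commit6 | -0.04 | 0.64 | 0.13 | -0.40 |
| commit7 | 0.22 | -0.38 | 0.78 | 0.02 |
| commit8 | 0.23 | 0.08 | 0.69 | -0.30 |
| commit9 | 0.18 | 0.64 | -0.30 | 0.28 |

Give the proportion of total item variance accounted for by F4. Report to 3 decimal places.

SS loadings for F4 = 0.72² + 0.38² + (-0.32)² + 0.16² + (-0.88)² + (-0.40)² + 0.02² + (-0.30)² + 0.28² = 1.8940
Proportion of variance = 1.8940 / 9 = 0.2104.

0.210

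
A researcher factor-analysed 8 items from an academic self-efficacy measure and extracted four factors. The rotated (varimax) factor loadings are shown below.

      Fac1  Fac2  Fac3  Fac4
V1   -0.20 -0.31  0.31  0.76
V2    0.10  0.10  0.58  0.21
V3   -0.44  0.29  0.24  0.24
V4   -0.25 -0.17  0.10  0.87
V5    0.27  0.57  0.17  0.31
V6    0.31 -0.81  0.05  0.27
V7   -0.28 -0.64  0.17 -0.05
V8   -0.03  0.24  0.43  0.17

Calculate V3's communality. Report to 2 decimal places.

0.39

h² = (-0.44)² + 0.29² + 0.24² + 0.24² = 0.1936 + 0.0841 + 0.0576 + 0.0576 = 0.3929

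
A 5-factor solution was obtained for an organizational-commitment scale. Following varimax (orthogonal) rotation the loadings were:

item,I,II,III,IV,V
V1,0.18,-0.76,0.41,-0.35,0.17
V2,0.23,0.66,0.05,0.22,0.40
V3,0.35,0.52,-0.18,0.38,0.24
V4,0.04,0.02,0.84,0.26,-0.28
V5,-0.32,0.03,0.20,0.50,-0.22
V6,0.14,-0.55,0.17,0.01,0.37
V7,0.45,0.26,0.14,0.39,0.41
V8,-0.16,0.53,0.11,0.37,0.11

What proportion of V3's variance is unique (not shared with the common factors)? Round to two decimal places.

h² = 0.35² + 0.52² + (-0.18)² + 0.38² + 0.24² = 0.1225 + 0.2704 + 0.0324 + 0.1444 + 0.0576 = 0.6273
Uniqueness u² = 1 − h² = 1 − 0.6273 = 0.3727

0.37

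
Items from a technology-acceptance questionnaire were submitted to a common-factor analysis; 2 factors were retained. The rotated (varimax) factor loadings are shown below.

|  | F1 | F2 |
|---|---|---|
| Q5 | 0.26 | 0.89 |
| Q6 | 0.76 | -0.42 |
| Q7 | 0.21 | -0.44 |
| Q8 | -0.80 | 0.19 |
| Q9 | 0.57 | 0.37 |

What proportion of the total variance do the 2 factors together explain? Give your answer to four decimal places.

0.5979

SS loadings by factor: 1.6542, 1.3351; total = 2.9893.
Total variance with 5 standardized items is 5, so the solution explains 2.9893/5 = 0.5979.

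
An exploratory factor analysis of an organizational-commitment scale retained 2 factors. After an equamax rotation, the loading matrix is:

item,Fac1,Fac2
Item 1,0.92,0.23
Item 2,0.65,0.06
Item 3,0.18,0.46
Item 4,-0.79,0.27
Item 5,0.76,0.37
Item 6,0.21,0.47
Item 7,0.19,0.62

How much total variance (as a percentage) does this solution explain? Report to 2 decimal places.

52.38%

SS loadings by factor: 2.5832, 1.0832; total = 3.6664.
Total variance with 7 standardized items is 7, so the solution explains 3.6664/7 = 0.5238 = 52.38%.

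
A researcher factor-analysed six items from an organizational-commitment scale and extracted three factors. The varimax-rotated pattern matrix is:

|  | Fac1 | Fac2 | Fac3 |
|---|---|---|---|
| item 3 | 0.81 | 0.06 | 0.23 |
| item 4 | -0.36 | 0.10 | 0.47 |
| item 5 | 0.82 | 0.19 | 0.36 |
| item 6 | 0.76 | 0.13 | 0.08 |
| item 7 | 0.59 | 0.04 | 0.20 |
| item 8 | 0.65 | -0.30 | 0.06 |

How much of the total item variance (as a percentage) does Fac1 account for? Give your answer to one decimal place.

46.8%

SS loadings for Fac1 = 0.81² + (-0.36)² + 0.82² + 0.76² + 0.59² + 0.65² = 2.8063
With 6 standardized items, total variance = 6. Proportion = 2.8063/6 = 0.4677 → 46.77%.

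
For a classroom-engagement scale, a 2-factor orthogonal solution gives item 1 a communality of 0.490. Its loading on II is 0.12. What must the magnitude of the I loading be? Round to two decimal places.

Under orthogonal rotation h² = Σλ², so λ_I² = h² − (0.0144) = 0.490 − 0.0144 = 0.4756.
|λ| = √0.4756 = 0.6896.

0.69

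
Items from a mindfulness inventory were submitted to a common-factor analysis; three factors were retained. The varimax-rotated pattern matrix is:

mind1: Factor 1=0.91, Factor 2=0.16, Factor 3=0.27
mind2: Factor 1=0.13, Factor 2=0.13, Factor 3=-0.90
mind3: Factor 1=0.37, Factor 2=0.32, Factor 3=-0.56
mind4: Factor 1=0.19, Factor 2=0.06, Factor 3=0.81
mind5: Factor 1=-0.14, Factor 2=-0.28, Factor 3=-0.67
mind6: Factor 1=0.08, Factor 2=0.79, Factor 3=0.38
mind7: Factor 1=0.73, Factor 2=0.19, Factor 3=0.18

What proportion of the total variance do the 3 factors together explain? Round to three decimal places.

0.706

SS loadings by factor: 1.5769, 0.8871, 2.4783; total = 4.9423.
Total variance with 7 standardized items is 7, so the solution explains 4.9423/7 = 0.7060.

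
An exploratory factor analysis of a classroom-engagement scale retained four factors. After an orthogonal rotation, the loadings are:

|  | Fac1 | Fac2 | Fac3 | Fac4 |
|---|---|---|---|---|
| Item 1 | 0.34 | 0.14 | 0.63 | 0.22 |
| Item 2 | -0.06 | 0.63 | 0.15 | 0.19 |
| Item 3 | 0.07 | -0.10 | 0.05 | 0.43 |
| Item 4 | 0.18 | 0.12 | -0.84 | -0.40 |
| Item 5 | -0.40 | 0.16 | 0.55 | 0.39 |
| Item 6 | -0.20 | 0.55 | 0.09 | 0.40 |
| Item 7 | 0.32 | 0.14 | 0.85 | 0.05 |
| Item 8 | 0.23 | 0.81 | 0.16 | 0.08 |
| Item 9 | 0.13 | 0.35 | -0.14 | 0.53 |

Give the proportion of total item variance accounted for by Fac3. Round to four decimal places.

SS loadings for Fac3 = 0.63² + 0.15² + 0.05² + (-0.84)² + 0.55² + 0.09² + 0.85² + 0.16² + (-0.14)² = 2.2058
Proportion of variance = 2.2058 / 9 = 0.2451.

0.2451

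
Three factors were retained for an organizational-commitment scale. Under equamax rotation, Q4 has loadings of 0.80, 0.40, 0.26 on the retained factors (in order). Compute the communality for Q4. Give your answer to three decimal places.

h² = 0.80² + 0.40² + 0.26² = 0.6400 + 0.1600 + 0.0676 = 0.8676

0.868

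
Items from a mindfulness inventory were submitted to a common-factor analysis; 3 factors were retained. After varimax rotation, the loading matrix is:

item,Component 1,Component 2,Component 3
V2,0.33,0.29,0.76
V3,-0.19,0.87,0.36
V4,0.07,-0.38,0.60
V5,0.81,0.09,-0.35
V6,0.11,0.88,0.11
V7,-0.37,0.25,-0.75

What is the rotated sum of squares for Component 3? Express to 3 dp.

1.764

SS loadings for Component 3 = 0.76² + 0.36² + 0.60² + (-0.35)² + 0.11² + (-0.75)² = 0.5776 + 0.1296 + 0.3600 + 0.1225 + 0.0121 + 0.5625 = 1.7643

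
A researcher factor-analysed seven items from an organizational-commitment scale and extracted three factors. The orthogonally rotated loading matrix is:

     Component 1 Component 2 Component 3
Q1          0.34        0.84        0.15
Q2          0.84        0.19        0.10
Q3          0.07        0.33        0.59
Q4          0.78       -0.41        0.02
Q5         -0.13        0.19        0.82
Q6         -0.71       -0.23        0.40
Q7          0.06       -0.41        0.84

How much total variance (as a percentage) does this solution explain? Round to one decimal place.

73.6%

SS loadings by factor: 1.9591, 1.2758, 1.9190; total = 5.1539.
Total variance with 7 standardized items is 7, so the solution explains 5.1539/7 = 0.7363 = 73.63%.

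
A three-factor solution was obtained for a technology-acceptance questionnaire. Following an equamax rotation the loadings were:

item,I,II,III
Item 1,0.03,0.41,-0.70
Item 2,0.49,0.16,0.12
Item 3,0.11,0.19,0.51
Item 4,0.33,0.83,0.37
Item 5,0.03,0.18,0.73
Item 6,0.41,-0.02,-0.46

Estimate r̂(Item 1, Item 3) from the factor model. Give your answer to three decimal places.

r̂ = Σ λ_i·λ_j across factors = (0.03)(0.11) + (0.41)(0.19) + (-0.70)(0.51)
  = +0.0033 +0.0779 -0.3570 = -0.2758

-0.276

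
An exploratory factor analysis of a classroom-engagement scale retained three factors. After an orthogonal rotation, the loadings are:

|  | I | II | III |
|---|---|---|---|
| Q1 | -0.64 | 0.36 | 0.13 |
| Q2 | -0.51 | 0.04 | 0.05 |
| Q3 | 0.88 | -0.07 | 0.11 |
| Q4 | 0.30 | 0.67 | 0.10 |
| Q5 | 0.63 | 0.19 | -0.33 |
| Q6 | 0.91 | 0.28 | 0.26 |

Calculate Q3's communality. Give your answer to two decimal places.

h² = 0.88² + (-0.07)² + 0.11² = 0.7744 + 0.0049 + 0.0121 = 0.7914

0.79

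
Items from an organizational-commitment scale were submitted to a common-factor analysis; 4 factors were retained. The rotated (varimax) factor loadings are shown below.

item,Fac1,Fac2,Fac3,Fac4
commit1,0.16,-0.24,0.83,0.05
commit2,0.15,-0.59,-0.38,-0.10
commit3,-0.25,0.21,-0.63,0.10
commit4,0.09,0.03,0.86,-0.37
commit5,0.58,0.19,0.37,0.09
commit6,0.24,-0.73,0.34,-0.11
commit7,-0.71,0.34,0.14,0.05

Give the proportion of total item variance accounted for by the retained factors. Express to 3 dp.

Communalities: 0.7746, 0.5250, 0.5135, 0.8855, 0.5175, 0.7182, 0.6418; Σh² = 4.5761.
Total variance with 7 standardized items is 7, so the solution explains 4.5761/7 = 0.6537.

0.654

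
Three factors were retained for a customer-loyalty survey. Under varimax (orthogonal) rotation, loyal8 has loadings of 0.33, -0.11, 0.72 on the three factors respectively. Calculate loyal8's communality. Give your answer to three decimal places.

0.639

h² = 0.33² + (-0.11)² + 0.72² = 0.1089 + 0.0121 + 0.5184 = 0.6394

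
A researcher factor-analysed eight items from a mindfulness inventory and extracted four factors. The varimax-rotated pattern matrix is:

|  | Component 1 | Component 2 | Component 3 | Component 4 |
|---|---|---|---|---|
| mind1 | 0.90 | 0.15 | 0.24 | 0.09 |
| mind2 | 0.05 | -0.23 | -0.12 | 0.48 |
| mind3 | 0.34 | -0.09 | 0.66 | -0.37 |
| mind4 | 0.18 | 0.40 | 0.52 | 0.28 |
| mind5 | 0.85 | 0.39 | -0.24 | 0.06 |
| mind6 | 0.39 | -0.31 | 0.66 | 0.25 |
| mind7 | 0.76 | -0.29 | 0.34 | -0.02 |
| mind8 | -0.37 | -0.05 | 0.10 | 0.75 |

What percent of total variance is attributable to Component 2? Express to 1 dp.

SS loadings for Component 2 = 0.15² + (-0.23)² + (-0.09)² + 0.40² + 0.39² + (-0.31)² + (-0.29)² + (-0.05)² = 0.5783
With 8 standardized items, total variance = 8. Proportion = 0.5783/8 = 0.0723 → 7.23%.

7.2%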